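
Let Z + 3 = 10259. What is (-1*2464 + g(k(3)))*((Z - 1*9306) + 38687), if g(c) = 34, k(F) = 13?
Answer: -96317910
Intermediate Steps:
Z = 10256 (Z = -3 + 10259 = 10256)
(-1*2464 + g(k(3)))*((Z - 1*9306) + 38687) = (-1*2464 + 34)*((10256 - 1*9306) + 38687) = (-2464 + 34)*((10256 - 9306) + 38687) = -2430*(950 + 38687) = -2430*39637 = -96317910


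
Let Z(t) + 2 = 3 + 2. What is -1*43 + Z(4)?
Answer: -40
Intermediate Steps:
Z(t) = 3 (Z(t) = -2 + (3 + 2) = -2 + 5 = 3)
-1*43 + Z(4) = -1*43 + 3 = -43 + 3 = -40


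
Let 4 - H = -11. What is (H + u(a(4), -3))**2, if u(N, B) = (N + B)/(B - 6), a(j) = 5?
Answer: 17689/81 ≈ 218.38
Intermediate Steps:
H = 15 (H = 4 - 1*(-11) = 4 + 11 = 15)
u(N, B) = (B + N)/(-6 + B)
(H + u(a(4), -3))**2 = (15 + (-3 + 5)/(-6 - 3))**2 = (15 + 2/(-9))**2 = (15 - 1/9*2)**2 = (15 - 2/9)**2 = (133/9)**2 = 17689/81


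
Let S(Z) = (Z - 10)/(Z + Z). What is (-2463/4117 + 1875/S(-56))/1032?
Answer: 144067907/46736184 ≈ 3.0826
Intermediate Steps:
S(Z) = (-10 + Z)/(2*Z) (S(Z) = (-10 + Z)/((2*Z)) = (-10 + Z)*(1/(2*Z)) = (-10 + Z)/(2*Z))
(-2463/4117 + 1875/S(-56))/1032 = (-2463/4117 + 1875/(((½)*(-10 - 56)/(-56))))/1032 = (-2463*1/4117 + 1875/(((½)*(-1/56)*(-66))))*(1/1032) = (-2463/4117 + 1875/(33/56))*(1/1032) = (-2463/4117 + 1875*(56/33))*(1/1032) = (-2463/4117 + 35000/11)*(1/1032) = (144067907/45287)*(1/1032) = 144067907/46736184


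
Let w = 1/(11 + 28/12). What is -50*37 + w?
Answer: -73997/40 ≈ -1849.9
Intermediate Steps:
w = 3/40 (w = 1/(11 + 28*(1/12)) = 1/(11 + 7/3) = 1/(40/3) = 3/40 ≈ 0.075000)
-50*37 + w = -50*37 + 3/40 = -1850 + 3/40 = -73997/40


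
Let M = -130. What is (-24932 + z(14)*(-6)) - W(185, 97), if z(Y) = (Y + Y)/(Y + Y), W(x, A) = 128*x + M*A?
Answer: -36008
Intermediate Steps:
W(x, A) = -130*A + 128*x (W(x, A) = 128*x - 130*A = -130*A + 128*x)
z(Y) = 1 (z(Y) = (2*Y)/((2*Y)) = (2*Y)*(1/(2*Y)) = 1)
(-24932 + z(14)*(-6)) - W(185, 97) = (-24932 + 1*(-6)) - (-130*97 + 128*185) = (-24932 - 6) - (-12610 + 23680) = -24938 - 1*11070 = -24938 - 11070 = -36008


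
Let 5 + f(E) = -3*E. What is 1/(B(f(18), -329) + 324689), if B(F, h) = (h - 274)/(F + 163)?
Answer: 104/33767053 ≈ 3.0799e-6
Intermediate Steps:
f(E) = -5 - 3*E
B(F, h) = (-274 + h)/(163 + F)
1/(B(f(18), -329) + 324689) = 1/((-274 - 329)/(163 + (-5 - 3*18)) + 324689) = 1/(-603/(163 + (-5 - 54)) + 324689) = 1/(-603/(163 - 59) + 324689) = 1/(-603/104 + 324689) = 1/(33767053/104) = 104/33767053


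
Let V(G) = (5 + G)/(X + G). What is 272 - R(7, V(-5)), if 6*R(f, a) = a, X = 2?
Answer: 272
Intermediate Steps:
V(G) = (5 + G)/(2 + G)
R(f, a) = a/6
272 - R(7, V(-5)) = 272 - (5 - 5)/(2 - 5)/6 = 272 - 0/(-3)/6 = 272 - (-⅓*0)/6 = 272 - 0/6 = 272 - 1*0 = 272 + 0 = 272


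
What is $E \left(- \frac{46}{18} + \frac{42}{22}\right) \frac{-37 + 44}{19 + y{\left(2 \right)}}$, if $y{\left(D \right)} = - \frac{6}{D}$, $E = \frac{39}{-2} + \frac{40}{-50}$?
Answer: $\frac{2842}{495} \approx 5.7414$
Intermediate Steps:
$E = - \frac{203}{10}$ ($E = 39 \left(- \frac{1}{2}\right) + 40 \left(- \frac{1}{50}\right) = - \frac{39}{2} - \frac{4}{5} = - \frac{203}{10} \approx -20.3$)
$E \left(- \frac{46}{18} + \frac{42}{22}\right) \frac{-37 + 44}{19 + y{\left(2 \right)}} = - \frac{203 \left(- \frac{46}{18} + \frac{42}{22}\right)}{10} \frac{-37 + 44}{19 - \frac{6}{2}} = - \frac{203 \left(\left(-46\right) \frac{1}{18} + 42 \cdot \frac{1}{22}\right)}{10} \frac{7}{19 - 3} = - \frac{203 \left(- \frac{23}{9} + \frac{21}{11}\right)}{10} \frac{7}{19 - 3} = \left(- \frac{203}{10}\right) \left(- \frac{64}{99}\right) \frac{7}{16} = \frac{6496 \cdot 7 \cdot \frac{1}{16}}{495} = \frac{6496}{495} \cdot \frac{7}{16} = \frac{2842}{495}$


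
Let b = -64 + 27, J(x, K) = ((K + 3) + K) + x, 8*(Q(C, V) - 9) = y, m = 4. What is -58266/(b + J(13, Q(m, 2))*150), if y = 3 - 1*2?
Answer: -116532/10201 ≈ -11.424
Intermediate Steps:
y = 1 (y = 3 - 2 = 1)
Q(C, V) = 73/8 (Q(C, V) = 9 + (⅛)*1 = 9 + ⅛ = 73/8)
J(x, K) = 3 + x + 2*K (J(x, K) = ((3 + K) + K) + x = (3 + 2*K) + x = 3 + x + 2*K)
b = -37
-58266/(b + J(13, Q(m, 2))*150) = -58266/(-37 + (3 + 13 + 2*(73/8))*150) = -58266/(-37 + (3 + 13 + 73/4)*150) = -58266/(-37 + (137/4)*150) = -58266/(-37 + 10275/2) = -58266/10201/2 = -58266*2/10201 = -116532/10201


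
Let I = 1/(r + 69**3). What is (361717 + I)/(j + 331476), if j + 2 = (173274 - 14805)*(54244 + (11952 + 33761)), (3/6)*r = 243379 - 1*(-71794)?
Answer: 346834154036/15188663336903485 ≈ 2.2835e-5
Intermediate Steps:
r = 630346 (r = 2*(243379 - 1*(-71794)) = 2*(243379 + 71794) = 2*315173 = 630346)
I = 1/958855 (I = 1/(630346 + 69**3) = 1/(630346 + 328509) = 1/958855 ≈ 1.0429e-6)
j = 15840085831 (j = -2 + (173274 - 14805)*(54244 + (11952 + 33761)) = -2 + 158469*(54244 + 45713) = -2 + 158469*99957 = -2 + 15840085833 = 15840085831)
(361717 + I)/(j + 331476) = (361717 + 1/958855)/(15840085831 + 331476) = (346834154036/958855)/15840417307 = (346834154036/958855)*(1/15840417307) = 346834154036/15188663336903485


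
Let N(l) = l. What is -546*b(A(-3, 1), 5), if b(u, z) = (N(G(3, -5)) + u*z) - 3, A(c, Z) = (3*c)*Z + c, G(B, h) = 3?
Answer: 32760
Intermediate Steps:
A(c, Z) = c + 3*Z*c (A(c, Z) = 3*Z*c + c = c + 3*Z*c)
b(u, z) = u*z (b(u, z) = (3 + u*z) - 3 = u*z)
-546*b(A(-3, 1), 5) = -546*(-3*(1 + 3*1))*5 = -546*(-3*(1 + 3))*5 = -546*(-3*4)*5 = -(-6552)*5 = -546*(-60) = 32760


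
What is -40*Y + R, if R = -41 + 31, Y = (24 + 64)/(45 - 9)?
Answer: -970/9 ≈ -107.78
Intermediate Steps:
Y = 22/9 (Y = 88/36 = 88*(1/36) = 22/9 ≈ 2.4444)
R = -10
-40*Y + R = -40*22/9 - 10 = -880/9 - 10 = -970/9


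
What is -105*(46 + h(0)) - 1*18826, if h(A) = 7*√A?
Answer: -23656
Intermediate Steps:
-105*(46 + h(0)) - 1*18826 = -105*(46 + 7*√0) - 1*18826 = -105*(46 + 7*0) - 18826 = -105*(46 + 0) - 18826 = -105*46 - 18826 = -4830 - 18826 = -23656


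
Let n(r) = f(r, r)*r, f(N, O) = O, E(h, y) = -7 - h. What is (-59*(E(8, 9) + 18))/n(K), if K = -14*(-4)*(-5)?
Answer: -177/78400 ≈ -0.0022577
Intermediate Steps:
K = -280 (K = 56*(-5) = -280)
n(r) = r² (n(r) = r*r = r²)
(-59*(E(8, 9) + 18))/n(K) = (-59*((-7 - 1*8) + 18))/((-280)²) = -59*((-7 - 8) + 18)/78400 = -59*(-15 + 18)*(1/78400) = -59*3*(1/78400) = -177*1/78400 = -177/78400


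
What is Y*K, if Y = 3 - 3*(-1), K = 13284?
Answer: 79704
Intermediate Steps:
Y = 6 (Y = 3 + 3 = 6)
Y*K = 6*13284 = 79704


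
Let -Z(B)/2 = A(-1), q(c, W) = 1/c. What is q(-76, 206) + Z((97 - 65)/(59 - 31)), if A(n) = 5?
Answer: -761/76 ≈ -10.013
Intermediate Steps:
Z(B) = -10 (Z(B) = -2*5 = -10)
q(-76, 206) + Z((97 - 65)/(59 - 31)) = 1/(-76) - 10 = -1/76 - 10 = -761/76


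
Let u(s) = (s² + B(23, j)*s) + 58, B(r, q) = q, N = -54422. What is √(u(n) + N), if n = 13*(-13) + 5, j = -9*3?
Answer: 48*I*√10 ≈ 151.79*I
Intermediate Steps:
j = -27
n = -164 (n = -169 + 5 = -164)
u(s) = 58 + s² - 27*s (u(s) = (s² - 27*s) + 58 = 58 + s² - 27*s)
√(u(n) + N) = √((58 + (-164)² - 27*(-164)) - 54422) = √((58 + 26896 + 4428) - 54422) = √(31382 - 54422) = √(-23040) = 48*I*√10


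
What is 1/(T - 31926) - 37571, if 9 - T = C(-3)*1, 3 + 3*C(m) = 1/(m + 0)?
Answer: -10792006762/287243 ≈ -37571.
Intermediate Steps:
C(m) = -1 + 1/(3*m) (C(m) = -1 + 1/(3*(m + 0)) = -1 + 1/(3*m))
T = 91/9 (T = 9 - (⅓ - 1*(-3))/(-3) = 9 - (-(⅓ + 3)/3) = 9 - (-⅓*10/3) = 9 - (-10)/9 = 9 - 1*(-10/9) = 9 + 10/9 = 91/9 ≈ 10.111)
1/(T - 31926) - 37571 = 1/(91/9 - 31926) - 37571 = 1/(-287243/9) - 37571 = -9/287243 - 37571 = -10792006762/287243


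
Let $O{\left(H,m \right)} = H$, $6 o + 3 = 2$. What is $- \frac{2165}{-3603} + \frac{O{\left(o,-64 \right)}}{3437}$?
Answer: $\frac{14881009}{24767022} \approx 0.60084$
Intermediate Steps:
$o = - \frac{1}{6}$ ($o = - \frac{1}{2} + \frac{1}{6} \cdot 2 = - \frac{1}{2} + \frac{1}{3} = - \frac{1}{6} \approx -0.16667$)
$- \frac{2165}{-3603} + \frac{O{\left(o,-64 \right)}}{3437} = - \frac{2165}{-3603} - \frac{1}{6 \cdot 3437} = \left(-2165\right) \left(- \frac{1}{3603}\right) - \frac{1}{20622} = \frac{2165}{3603} - \frac{1}{20622} = \frac{14881009}{24767022}$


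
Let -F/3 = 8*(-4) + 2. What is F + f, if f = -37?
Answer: 53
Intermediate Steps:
F = 90 (F = -3*(8*(-4) + 2) = -3*(-32 + 2) = -3*(-30) = 90)
F + f = 90 - 37 = 53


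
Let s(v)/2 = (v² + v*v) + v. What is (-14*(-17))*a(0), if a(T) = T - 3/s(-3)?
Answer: -119/5 ≈ -23.800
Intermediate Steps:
s(v) = 2*v + 4*v² (s(v) = 2*((v² + v*v) + v) = 2*((v² + v²) + v) = 2*(2*v² + v) = 2*(v + 2*v²) = 2*v + 4*v²)
a(T) = -⅒ + T (a(T) = T - 3*(-1/(6*(1 + 2*(-3)))) = T - 3*(-1/(6*(1 - 6))) = T - 3/(2*(-3)*(-5)) = T - 3/30 = T - 3*1/30 = T - ⅒ = -⅒ + T)
(-14*(-17))*a(0) = (-14*(-17))*(-⅒ + 0) = 238*(-⅒) = -119/5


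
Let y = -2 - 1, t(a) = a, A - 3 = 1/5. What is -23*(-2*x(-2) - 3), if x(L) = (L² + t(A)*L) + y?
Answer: -897/5 ≈ -179.40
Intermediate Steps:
A = 16/5 (A = 3 + 1/5 = 3 + ⅕ = 16/5 ≈ 3.2000)
y = -3
x(L) = -3 + L² + 16*L/5 (x(L) = (L² + 16*L/5) - 3 = -3 + L² + 16*L/5)
-23*(-2*x(-2) - 3) = -23*(-2*(-3 + (-2)² + (16/5)*(-2)) - 3) = -23*(-2*(-3 + 4 - 32/5) - 3) = -23*(-2*(-27/5) - 3) = -23*(54/5 - 3) = -23*39/5 = -897/5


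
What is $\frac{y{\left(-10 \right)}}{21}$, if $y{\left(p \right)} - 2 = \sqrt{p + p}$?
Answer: $\frac{2}{21} + \frac{2 i \sqrt{5}}{21} \approx 0.095238 + 0.21296 i$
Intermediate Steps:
$y{\left(p \right)} = 2 + \sqrt{2} \sqrt{p}$ ($y{\left(p \right)} = 2 + \sqrt{p + p} = 2 + \sqrt{2 p} = 2 + \sqrt{2} \sqrt{p}$)
$\frac{y{\left(-10 \right)}}{21} = \frac{2 + \sqrt{2} \sqrt{-10}}{21} = \left(2 + \sqrt{2} i \sqrt{10}\right) \frac{1}{21} = \left(2 + 2 i \sqrt{5}\right) \frac{1}{21} = \frac{2}{21} + \frac{2 i \sqrt{5}}{21}$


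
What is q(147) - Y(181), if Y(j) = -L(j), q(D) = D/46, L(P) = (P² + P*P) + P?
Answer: 3022485/46 ≈ 65706.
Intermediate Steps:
L(P) = P + 2*P² (L(P) = (P² + P²) + P = 2*P² + P = P + 2*P²)
q(D) = D/46 (q(D) = D*(1/46) = D/46)
Y(j) = -j*(1 + 2*j)
q(147) - Y(181) = (1/46)*147 - (-1)*181*(1 + 2*181) = 147/46 - (-1)*181*(1 + 362) = 147/46 - (-1)*181*363 = 147/46 - 1*(-65703) = 147/46 + 65703 = 3022485/46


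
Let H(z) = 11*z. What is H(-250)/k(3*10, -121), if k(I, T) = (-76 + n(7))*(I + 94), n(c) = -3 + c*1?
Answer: 1375/4464 ≈ 0.30802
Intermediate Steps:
n(c) = -3 + c
k(I, T) = -6768 - 72*I (k(I, T) = (-76 + (-3 + 7))*(I + 94) = (-76 + 4)*(94 + I) = -72*(94 + I) = -6768 - 72*I)
H(-250)/k(3*10, -121) = (11*(-250))/(-6768 - 216*10) = -2750/(-6768 - 72*30) = -2750/(-6768 - 2160) = -2750/(-8928) = -2750*(-1/8928) = 1375/4464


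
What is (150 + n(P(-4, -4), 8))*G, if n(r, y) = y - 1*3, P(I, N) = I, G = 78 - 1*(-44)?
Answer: 18910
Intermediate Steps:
G = 122 (G = 78 + 44 = 122)
n(r, y) = -3 + y (n(r, y) = y - 3 = -3 + y)
(150 + n(P(-4, -4), 8))*G = (150 + (-3 + 8))*122 = (150 + 5)*122 = 155*122 = 18910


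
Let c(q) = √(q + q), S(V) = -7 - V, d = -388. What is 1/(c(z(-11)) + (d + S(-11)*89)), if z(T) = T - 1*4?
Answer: -16/527 - I*√30/1054 ≈ -0.030361 - 0.0051966*I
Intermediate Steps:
z(T) = -4 + T (z(T) = T - 4 = -4 + T)
c(q) = √2*√q (c(q) = √(2*q) = √2*√q)
1/(c(z(-11)) + (d + S(-11)*89)) = 1/(√2*√(-4 - 11) + (-388 + (-7 - 1*(-11))*89)) = 1/(√2*√(-15) + (-388 + (-7 + 11)*89)) = 1/(√2*(I*√15) + (-388 + 4*89)) = 1/(I*√30 + (-388 + 356)) = 1/(I*√30 - 32) = 1/(-32 + I*√30)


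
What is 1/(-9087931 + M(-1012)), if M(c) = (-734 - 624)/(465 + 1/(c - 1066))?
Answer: -966269/8781388821363 ≈ -1.1004e-7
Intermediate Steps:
M(c) = -1358/(465 + 1/(-1066 + c))
1/(-9087931 + M(-1012)) = 1/(-9087931 + 1358*(1066 - 1*(-1012))/(-495689 + 465*(-1012))) = 1/(-9087931 + 1358*(1066 + 1012)/(-495689 - 470580)) = 1/(-9087931 + 1358*2078/(-966269)) = 1/(-9087931 + 1358*(-1/966269)*2078) = 1/(-9087931 - 2821924/966269) = 1/(-8781388821363/966269) = -966269/8781388821363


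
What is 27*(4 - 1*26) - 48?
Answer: -642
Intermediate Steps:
27*(4 - 1*26) - 48 = 27*(4 - 26) - 48 = 27*(-22) - 48 = -594 - 48 = -642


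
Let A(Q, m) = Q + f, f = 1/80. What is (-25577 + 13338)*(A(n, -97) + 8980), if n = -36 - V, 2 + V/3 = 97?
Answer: -8478212319/80 ≈ -1.0598e+8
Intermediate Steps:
V = 285 (V = -6 + 3*97 = -6 + 291 = 285)
f = 1/80 ≈ 0.012500
n = -321 (n = -36 - 1*285 = -36 - 285 = -321)
A(Q, m) = 1/80 + Q (A(Q, m) = Q + 1/80 = 1/80 + Q)
(-25577 + 13338)*(A(n, -97) + 8980) = (-25577 + 13338)*((1/80 - 321) + 8980) = -12239*(-25679/80 + 8980) = -12239*692721/80 = -8478212319/80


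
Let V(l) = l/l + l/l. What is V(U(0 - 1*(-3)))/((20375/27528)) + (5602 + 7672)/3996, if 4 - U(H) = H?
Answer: 245230763/40709250 ≈ 6.0240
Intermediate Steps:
U(H) = 4 - H
V(l) = 2 (V(l) = 1 + 1 = 2)
V(U(0 - 1*(-3)))/((20375/27528)) + (5602 + 7672)/3996 = 2/((20375/27528)) + (5602 + 7672)/3996 = 2/((20375*(1/27528))) + 13274*(1/3996) = 2/(20375/27528) + 6637/1998 = 2*(27528/20375) + 6637/1998 = 55056/20375 + 6637/1998 = 245230763/40709250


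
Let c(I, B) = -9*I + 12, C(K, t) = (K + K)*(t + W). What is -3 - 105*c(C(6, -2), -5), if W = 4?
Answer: 21417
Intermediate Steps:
C(K, t) = 2*K*(4 + t) (C(K, t) = (K + K)*(t + 4) = (2*K)*(4 + t) = 2*K*(4 + t))
c(I, B) = 12 - 9*I
-3 - 105*c(C(6, -2), -5) = -3 - 105*(12 - 18*6*(4 - 2)) = -3 - 105*(12 - 18*6*2) = -3 - 105*(12 - 9*24) = -3 - 105*(12 - 216) = -3 - 105*(-204) = -3 + 21420 = 21417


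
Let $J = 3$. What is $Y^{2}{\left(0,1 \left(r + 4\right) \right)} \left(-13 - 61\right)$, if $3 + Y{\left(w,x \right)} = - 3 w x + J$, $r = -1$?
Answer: $0$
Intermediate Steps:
$Y{\left(w,x \right)} = - 3 w x$ ($Y{\left(w,x \right)} = -3 + \left(- 3 w x + 3\right) = -3 - \left(-3 + 3 w x\right) = - 3 w x$)
$Y^{2}{\left(0,1 \left(r + 4\right) \right)} \left(-13 - 61\right) = \left(\left(-3\right) 0 \cdot 1 \left(-1 + 4\right)\right)^{2} \left(-13 - 61\right) = \left(\left(-3\right) 0 \cdot 1 \cdot 3\right)^{2} \left(-74\right) = \left(\left(-3\right) 0 \cdot 3\right)^{2} \left(-74\right) = 0^{2} \left(-74\right) = 0 \left(-74\right) = 0$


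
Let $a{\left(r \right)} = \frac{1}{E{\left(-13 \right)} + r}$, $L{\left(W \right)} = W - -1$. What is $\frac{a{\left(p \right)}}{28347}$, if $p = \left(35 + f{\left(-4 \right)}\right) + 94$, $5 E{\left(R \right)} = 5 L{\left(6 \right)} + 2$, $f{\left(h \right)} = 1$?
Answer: $\frac{5}{19474389} \approx 2.5675 \cdot 10^{-7}$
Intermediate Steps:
$L{\left(W \right)} = 1 + W$ ($L{\left(W \right)} = W + 1 = 1 + W$)
$E{\left(R \right)} = \frac{37}{5}$ ($E{\left(R \right)} = \frac{5 \left(1 + 6\right) + 2}{5} = \frac{5 \cdot 7 + 2}{5} = \frac{35 + 2}{5} = \frac{1}{5} \cdot 37 = \frac{37}{5}$)
$p = 130$ ($p = \left(35 + 1\right) + 94 = 36 + 94 = 130$)
$a{\left(r \right)} = \frac{1}{\frac{37}{5} + r}$
$\frac{a{\left(p \right)}}{28347} = \frac{5 \frac{1}{37 + 5 \cdot 130}}{28347} = \frac{5}{37 + 650} \cdot \frac{1}{28347} = \frac{5}{687} \cdot \frac{1}{28347} = \frac{5}{19474389}$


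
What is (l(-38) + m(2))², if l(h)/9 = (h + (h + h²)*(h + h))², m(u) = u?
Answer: 10575437282847935155876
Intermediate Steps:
l(h) = 9*(h + 2*h*(h + h²))² (l(h) = 9*(h + (h + h²)*(h + h))² = 9*(h + (h + h²)*(2*h))² = 9*(h + 2*h*(h + h²))²)
(l(-38) + m(2))² = (9*(-38)²*(1 + 2*(-38) + 2*(-38)²)² + 2)² = (9*1444*(1 - 76 + 2*1444)² + 2)² = (9*1444*(1 - 76 + 2888)² + 2)² = (9*1444*2813² + 2)² = (9*1444*7912969 + 2)² = (102836945124 + 2)² = 102836945126² = 10575437282847935155876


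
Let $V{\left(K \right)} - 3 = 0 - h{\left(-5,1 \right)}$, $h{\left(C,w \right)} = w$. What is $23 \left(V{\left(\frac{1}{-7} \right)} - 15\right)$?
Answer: $-299$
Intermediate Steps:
$V{\left(K \right)} = 2$ ($V{\left(K \right)} = 3 + \left(0 - 1\right) = 3 - 1 = 2$)
$23 \left(V{\left(\frac{1}{-7} \right)} - 15\right) = 23 \left(2 - 15\right) = 23 \left(-13\right) = -299$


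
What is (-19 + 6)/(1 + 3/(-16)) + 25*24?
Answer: 584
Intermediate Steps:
(-19 + 6)/(1 + 3/(-16)) + 25*24 = -13/(1 + 3*(-1/16)) + 600 = -13/(1 - 3/16) + 600 = -13/13/16 + 600 = -13*16/13 + 600 = -16 + 600 = 584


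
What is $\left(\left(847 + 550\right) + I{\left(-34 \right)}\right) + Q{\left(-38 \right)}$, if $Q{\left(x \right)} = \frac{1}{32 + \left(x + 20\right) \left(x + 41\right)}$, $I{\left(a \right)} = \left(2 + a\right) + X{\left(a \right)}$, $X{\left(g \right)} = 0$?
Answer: $\frac{30029}{22} \approx 1365.0$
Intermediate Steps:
$I{\left(a \right)} = 2 + a$ ($I{\left(a \right)} = \left(2 + a\right) + 0 = 2 + a$)
$Q{\left(x \right)} = \frac{1}{32 + \left(20 + x\right) \left(41 + x\right)}$
$\left(\left(847 + 550\right) + I{\left(-34 \right)}\right) + Q{\left(-38 \right)} = \left(\left(847 + 550\right) + \left(2 - 34\right)\right) + \frac{1}{852 + \left(-38\right)^{2} + 61 \left(-38\right)} = \left(1397 - 32\right) + \frac{1}{852 + 1444 - 2318} = 1365 + \frac{1}{-22} = 1365 - \frac{1}{22} = \frac{30029}{22}$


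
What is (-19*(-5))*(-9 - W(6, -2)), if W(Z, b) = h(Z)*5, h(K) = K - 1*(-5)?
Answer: -6080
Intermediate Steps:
h(K) = 5 + K (h(K) = K + 5 = 5 + K)
W(Z, b) = 25 + 5*Z (W(Z, b) = (5 + Z)*5 = 25 + 5*Z)
(-19*(-5))*(-9 - W(6, -2)) = (-19*(-5))*(-9 - (25 + 5*6)) = (-19*(-5))*(-9 - (25 + 30)) = 95*(-9 - 1*55) = 95*(-9 - 55) = 95*(-64) = -6080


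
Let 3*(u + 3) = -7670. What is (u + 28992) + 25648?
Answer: 156241/3 ≈ 52080.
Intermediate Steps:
u = -7679/3 (u = -3 + (⅓)*(-7670) = -3 - 7670/3 = -7679/3 ≈ -2559.7)
(u + 28992) + 25648 = (-7679/3 + 28992) + 25648 = 79297/3 + 25648 = 156241/3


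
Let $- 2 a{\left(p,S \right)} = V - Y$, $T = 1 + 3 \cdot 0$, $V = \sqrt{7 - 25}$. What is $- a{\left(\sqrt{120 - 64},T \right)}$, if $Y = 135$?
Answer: $- \frac{135}{2} + \frac{3 i \sqrt{2}}{2} \approx -67.5 + 2.1213 i$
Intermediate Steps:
$V = 3 i \sqrt{2}$ ($V = \sqrt{-18} = 3 i \sqrt{2} \approx 4.2426 i$)
$T = 1$ ($T = 1 + 0 = 1$)
$a{\left(p,S \right)} = \frac{135}{2} - \frac{3 i \sqrt{2}}{2}$ ($a{\left(p,S \right)} = - \frac{3 i \sqrt{2} - 135}{2} = - \frac{-135 + 3 i \sqrt{2}}{2} = \frac{135}{2} - \frac{3 i \sqrt{2}}{2}$)
$- a{\left(\sqrt{120 - 64},T \right)} = - (\frac{135}{2} - \frac{3 i \sqrt{2}}{2}) = - \frac{135}{2} + \frac{3 i \sqrt{2}}{2}$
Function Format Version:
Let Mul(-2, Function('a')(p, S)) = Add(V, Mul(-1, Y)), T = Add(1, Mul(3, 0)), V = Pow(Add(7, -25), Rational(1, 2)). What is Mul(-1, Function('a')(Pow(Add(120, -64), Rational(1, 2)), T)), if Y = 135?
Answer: Add(Rational(-135, 2), Mul(Rational(3, 2), I, Pow(2, Rational(1, 2)))) ≈ Add(-67.500, Mul(2.1213, I))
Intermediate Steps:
V = Mul(3, I, Pow(2, Rational(1, 2))) (V = Pow(-18, Rational(1, 2)) = Mul(3, I, Pow(2, Rational(1, 2))) ≈ Mul(4.2426, I))
T = 1 (T = Add(1, 0) = 1)
Function('a')(p, S) = Add(Rational(135, 2), Mul(Rational(-3, 2), I, Pow(2, Rational(1, 2)))) (Function('a')(p, S) = Mul(Rational(-1, 2), Add(Mul(3, I, Pow(2, Rational(1, 2))), Mul(-1, 135))) = Mul(Rational(-1, 2), Add(Mul(3, I, Pow(2, Rational(1, 2))), -135)) = Mul(Rational(-1, 2), Add(-135, Mul(3, I, Pow(2, Rational(1, 2))))) = Add(Rational(135, 2), Mul(Rational(-3, 2), I, Pow(2, Rational(1, 2)))))
Mul(-1, Function('a')(Pow(Add(120, -64), Rational(1, 2)), T)) = Mul(-1, Add(Rational(135, 2), Mul(Rational(-3, 2), I, Pow(2, Rational(1, 2))))) = Add(Rational(-135, 2), Mul(Rational(3, 2), I, Pow(2, Rational(1, 2))))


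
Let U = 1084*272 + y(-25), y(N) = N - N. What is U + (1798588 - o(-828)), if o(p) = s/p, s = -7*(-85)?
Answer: 1733365603/828 ≈ 2.0934e+6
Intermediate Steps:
s = 595
y(N) = 0
o(p) = 595/p
U = 294848 (U = 1084*272 + 0 = 294848 + 0 = 294848)
U + (1798588 - o(-828)) = 294848 + (1798588 - 595/(-828)) = 294848 + (1798588 - 595*(-1)/828) = 294848 + (1798588 - 1*(-595/828)) = 294848 + (1798588 + 595/828) = 294848 + 1489231459/828 = 1733365603/828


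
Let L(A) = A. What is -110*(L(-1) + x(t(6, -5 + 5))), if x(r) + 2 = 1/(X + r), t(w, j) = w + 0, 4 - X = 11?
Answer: 440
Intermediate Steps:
X = -7 (X = 4 - 1*11 = 4 - 11 = -7)
t(w, j) = w
x(r) = -2 + 1/(-7 + r)
-110*(L(-1) + x(t(6, -5 + 5))) = -110*(-1 + (15 - 2*6)/(-7 + 6)) = -110*(-1 + (15 - 12)/(-1)) = -110*(-1 - 1*3) = -110*(-1 - 3) = -110*(-4) = 440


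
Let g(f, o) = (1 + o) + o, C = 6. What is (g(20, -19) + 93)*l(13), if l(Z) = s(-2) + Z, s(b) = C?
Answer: 1064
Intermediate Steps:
s(b) = 6
g(f, o) = 1 + 2*o
l(Z) = 6 + Z
(g(20, -19) + 93)*l(13) = ((1 + 2*(-19)) + 93)*(6 + 13) = ((1 - 38) + 93)*19 = (-37 + 93)*19 = 56*19 = 1064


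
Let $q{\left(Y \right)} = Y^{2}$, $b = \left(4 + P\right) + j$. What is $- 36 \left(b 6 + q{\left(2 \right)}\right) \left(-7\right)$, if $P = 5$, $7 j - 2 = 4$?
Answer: $15912$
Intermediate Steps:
$j = \frac{6}{7}$ ($j = \frac{2}{7} + \frac{1}{7} \cdot 4 = \frac{2}{7} + \frac{4}{7} = \frac{6}{7} \approx 0.85714$)
$b = \frac{69}{7}$ ($b = \left(4 + 5\right) + \frac{6}{7} = 9 + \frac{6}{7} = \frac{69}{7} \approx 9.8571$)
$- 36 \left(b 6 + q{\left(2 \right)}\right) \left(-7\right) = - 36 \left(\frac{69}{7} \cdot 6 + 2^{2}\right) \left(-7\right) = - 36 \left(\frac{414}{7} + 4\right) \left(-7\right) = \left(-36\right) \frac{442}{7} \left(-7\right) = \left(- \frac{15912}{7}\right) \left(-7\right) = 15912$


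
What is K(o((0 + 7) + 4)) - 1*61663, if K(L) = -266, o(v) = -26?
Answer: -61929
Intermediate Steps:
K(o((0 + 7) + 4)) - 1*61663 = -266 - 1*61663 = -266 - 61663 = -61929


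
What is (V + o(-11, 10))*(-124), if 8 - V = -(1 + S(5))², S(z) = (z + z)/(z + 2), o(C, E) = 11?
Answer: -151280/49 ≈ -3087.3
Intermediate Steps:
S(z) = 2*z/(2 + z) (S(z) = (2*z)/(2 + z) = 2*z/(2 + z))
V = 681/49 (V = 8 - (-1)*(1 + 2*5/(2 + 5))² = 8 - (-1)*(1 + 2*5/7)² = 8 - (-1)*(1 + 2*5*(⅐))² = 8 - (-1)*(1 + 10/7)² = 8 - (-1)*(17/7)² = 8 - (-1)*289/49 = 8 - 1*(-289/49) = 8 + 289/49 = 681/49 ≈ 13.898)
(V + o(-11, 10))*(-124) = (681/49 + 11)*(-124) = (1220/49)*(-124) = -151280/49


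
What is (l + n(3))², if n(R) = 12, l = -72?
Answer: 3600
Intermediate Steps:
(l + n(3))² = (-72 + 12)² = (-60)² = 3600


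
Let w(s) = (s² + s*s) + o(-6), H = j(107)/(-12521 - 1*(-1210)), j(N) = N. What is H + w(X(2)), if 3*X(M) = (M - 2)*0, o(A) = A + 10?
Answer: 45137/11311 ≈ 3.9905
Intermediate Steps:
o(A) = 10 + A
X(M) = 0 (X(M) = ((M - 2)*0)/3 = ((-2 + M)*0)/3 = (⅓)*0 = 0)
H = -107/11311 (H = 107/(-12521 - 1*(-1210)) = 107/(-12521 + 1210) = 107/(-11311) = 107*(-1/11311) = -107/11311 ≈ -0.0094598)
w(s) = 4 + 2*s² (w(s) = (s² + s*s) + (10 - 6) = (s² + s²) + 4 = 2*s² + 4 = 4 + 2*s²)
H + w(X(2)) = -107/11311 + (4 + 2*0²) = -107/11311 + (4 + 2*0) = -107/11311 + (4 + 0) = -107/11311 + 4 = 45137/11311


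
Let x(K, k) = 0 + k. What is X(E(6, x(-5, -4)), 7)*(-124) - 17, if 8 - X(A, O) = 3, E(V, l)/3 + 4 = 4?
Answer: -637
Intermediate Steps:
x(K, k) = k
E(V, l) = 0 (E(V, l) = -12 + 3*4 = -12 + 12 = 0)
X(A, O) = 5 (X(A, O) = 8 - 1*3 = 8 - 3 = 5)
X(E(6, x(-5, -4)), 7)*(-124) - 17 = 5*(-124) - 17 = -620 - 17 = -637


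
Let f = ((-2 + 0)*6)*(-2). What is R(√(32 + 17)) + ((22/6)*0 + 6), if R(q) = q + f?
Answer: 37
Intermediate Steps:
f = 24 (f = -2*6*(-2) = -12*(-2) = 24)
R(q) = 24 + q (R(q) = q + 24 = 24 + q)
R(√(32 + 17)) + ((22/6)*0 + 6) = (24 + √(32 + 17)) + ((22/6)*0 + 6) = (24 + √49) + ((22*(⅙))*0 + 6) = (24 + 7) + ((11/3)*0 + 6) = 31 + (0 + 6) = 31 + 6 = 37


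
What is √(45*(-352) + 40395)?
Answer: √24555 ≈ 156.70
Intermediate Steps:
√(45*(-352) + 40395) = √(-15840 + 40395) = √24555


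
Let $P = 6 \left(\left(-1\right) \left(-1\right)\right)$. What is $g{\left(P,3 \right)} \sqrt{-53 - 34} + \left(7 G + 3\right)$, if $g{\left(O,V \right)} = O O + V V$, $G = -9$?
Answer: $-60 + 45 i \sqrt{87} \approx -60.0 + 419.73 i$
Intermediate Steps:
$P = 6$ ($P = 6 \cdot 1 = 6$)
$g{\left(O,V \right)} = O^{2} + V^{2}$
$g{\left(P,3 \right)} \sqrt{-53 - 34} + \left(7 G + 3\right) = \left(6^{2} + 3^{2}\right) \sqrt{-53 - 34} + \left(7 \left(-9\right) + 3\right) = \left(36 + 9\right) \sqrt{-87} + \left(-63 + 3\right) = 45 i \sqrt{87} - 60 = -60 + 45 i \sqrt{87}$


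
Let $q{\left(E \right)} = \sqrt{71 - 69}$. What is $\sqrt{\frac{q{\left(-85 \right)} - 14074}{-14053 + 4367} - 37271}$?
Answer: $\frac{\sqrt{-3496576570752 - 9686 \sqrt{2}}}{9686} \approx 193.05 i$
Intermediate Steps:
$q{\left(E \right)} = \sqrt{2}$
$\sqrt{\frac{q{\left(-85 \right)} - 14074}{-14053 + 4367} - 37271} = \sqrt{\frac{\sqrt{2} - 14074}{-14053 + 4367} - 37271} = \sqrt{\frac{-14074 + \sqrt{2}}{-9686} - 37271} = \sqrt{\left(-14074 + \sqrt{2}\right) \left(- \frac{1}{9686}\right) - 37271} = \sqrt{\left(\frac{7037}{4843} - \frac{\sqrt{2}}{9686}\right) - 37271} = \sqrt{- \frac{180496416}{4843} - \frac{\sqrt{2}}{9686}}$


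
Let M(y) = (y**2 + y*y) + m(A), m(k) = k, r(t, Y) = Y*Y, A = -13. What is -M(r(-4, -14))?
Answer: -76819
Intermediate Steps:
r(t, Y) = Y**2
M(y) = -13 + 2*y**2 (M(y) = (y**2 + y*y) - 13 = (y**2 + y**2) - 13 = 2*y**2 - 13 = -13 + 2*y**2)
-M(r(-4, -14)) = -(-13 + 2*((-14)**2)**2) = -(-13 + 2*196**2) = -(-13 + 2*38416) = -(-13 + 76832) = -1*76819 = -76819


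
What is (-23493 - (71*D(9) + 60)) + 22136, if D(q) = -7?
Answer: -920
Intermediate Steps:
(-23493 - (71*D(9) + 60)) + 22136 = (-23493 - (71*(-7) + 60)) + 22136 = (-23493 - (-497 + 60)) + 22136 = (-23493 - 1*(-437)) + 22136 = (-23493 + 437) + 22136 = -23056 + 22136 = -920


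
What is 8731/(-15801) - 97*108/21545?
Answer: -353640671/340432545 ≈ -1.0388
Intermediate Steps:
8731/(-15801) - 97*108/21545 = 8731*(-1/15801) - 10476*1/21545 = -8731/15801 - 10476/21545 = -353640671/340432545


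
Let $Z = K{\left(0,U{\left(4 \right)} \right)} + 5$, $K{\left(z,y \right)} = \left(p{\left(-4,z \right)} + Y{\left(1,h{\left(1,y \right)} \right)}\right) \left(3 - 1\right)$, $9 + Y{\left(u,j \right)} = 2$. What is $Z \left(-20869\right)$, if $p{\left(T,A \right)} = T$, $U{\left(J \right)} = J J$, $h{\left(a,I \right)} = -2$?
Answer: $354773$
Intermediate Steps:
$U{\left(J \right)} = J^{2}$
$Y{\left(u,j \right)} = -7$ ($Y{\left(u,j \right)} = -9 + 2 = -7$)
$K{\left(z,y \right)} = -22$ ($K{\left(z,y \right)} = \left(-4 - 7\right) \left(3 - 1\right) = \left(-11\right) 2 = -22$)
$Z = -17$ ($Z = -22 + 5 = -17$)
$Z \left(-20869\right) = \left(-17\right) \left(-20869\right) = 354773$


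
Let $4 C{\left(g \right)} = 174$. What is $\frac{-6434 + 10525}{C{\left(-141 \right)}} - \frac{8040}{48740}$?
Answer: $\frac{19904560}{212019} \approx 93.881$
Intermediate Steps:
$C{\left(g \right)} = \frac{87}{2}$ ($C{\left(g \right)} = \frac{1}{4} \cdot 174 = \frac{87}{2}$)
$\frac{-6434 + 10525}{C{\left(-141 \right)}} - \frac{8040}{48740} = \frac{-6434 + 10525}{\frac{87}{2}} - \frac{8040}{48740} = 4091 \cdot \frac{2}{87} - \frac{402}{2437} = \frac{8182}{87} - \frac{402}{2437} = \frac{19904560}{212019}$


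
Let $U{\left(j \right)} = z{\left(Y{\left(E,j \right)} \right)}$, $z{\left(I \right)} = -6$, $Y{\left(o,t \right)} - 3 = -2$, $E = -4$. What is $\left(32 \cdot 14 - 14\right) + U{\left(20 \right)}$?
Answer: $428$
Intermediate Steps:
$Y{\left(o,t \right)} = 1$ ($Y{\left(o,t \right)} = 3 - 2 = 1$)
$U{\left(j \right)} = -6$
$\left(32 \cdot 14 - 14\right) + U{\left(20 \right)} = \left(32 \cdot 14 - 14\right) - 6 = \left(448 - 14\right) - 6 = 434 - 6 = 428$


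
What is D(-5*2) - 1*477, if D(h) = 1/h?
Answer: -4771/10 ≈ -477.10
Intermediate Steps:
D(-5*2) - 1*477 = 1/(-5*2) - 1*477 = 1/(-10) - 477 = -⅒ - 477 = -4771/10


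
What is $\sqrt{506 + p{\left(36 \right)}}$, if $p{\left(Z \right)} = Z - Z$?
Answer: $\sqrt{506} \approx 22.494$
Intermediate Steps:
$p{\left(Z \right)} = 0$
$\sqrt{506 + p{\left(36 \right)}} = \sqrt{506 + 0} = \sqrt{506}$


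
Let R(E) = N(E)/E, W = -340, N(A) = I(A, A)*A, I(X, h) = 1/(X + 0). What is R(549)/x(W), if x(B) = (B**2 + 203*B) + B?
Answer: 1/25385760 ≈ 3.9392e-8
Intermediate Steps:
I(X, h) = 1/X
N(A) = 1 (N(A) = A/A = 1)
x(B) = B**2 + 204*B
R(E) = 1/E
R(549)/x(W) = 1/(549*((-340*(204 - 340)))) = 1/(549*((-340*(-136)))) = (1/549)/46240 = (1/549)*(1/46240) = 1/25385760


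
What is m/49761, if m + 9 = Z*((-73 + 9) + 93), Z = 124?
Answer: 3587/49761 ≈ 0.072085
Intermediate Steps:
m = 3587 (m = -9 + 124*((-73 + 9) + 93) = -9 + 124*(-64 + 93) = -9 + 124*29 = -9 + 3596 = 3587)
m/49761 = 3587/49761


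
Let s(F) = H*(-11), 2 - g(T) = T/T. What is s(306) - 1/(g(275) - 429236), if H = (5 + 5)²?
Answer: -472158499/429235 ≈ -1100.0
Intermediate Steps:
g(T) = 1 (g(T) = 2 - T/T = 2 - 1*1 = 2 - 1 = 1)
H = 100 (H = 10² = 100)
s(F) = -1100 (s(F) = 100*(-11) = -1100)
s(306) - 1/(g(275) - 429236) = -1100 - 1/(1 - 429236) = -1100 - 1/(-429235) = -1100 - 1*(-1/429235) = -1100 + 1/429235 = -472158499/429235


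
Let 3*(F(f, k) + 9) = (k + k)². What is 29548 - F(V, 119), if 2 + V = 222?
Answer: 32027/3 ≈ 10676.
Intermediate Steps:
V = 220 (V = -2 + 222 = 220)
F(f, k) = -9 + 4*k²/3 (F(f, k) = -9 + (k + k)²/3 = -9 + (2*k)²/3 = -9 + (4*k²)/3 = -9 + 4*k²/3)
29548 - F(V, 119) = 29548 - (-9 + (4/3)*119²) = 29548 - (-9 + (4/3)*14161) = 29548 - (-9 + 56644/3) = 29548 - 1*56617/3 = 29548 - 56617/3 = 32027/3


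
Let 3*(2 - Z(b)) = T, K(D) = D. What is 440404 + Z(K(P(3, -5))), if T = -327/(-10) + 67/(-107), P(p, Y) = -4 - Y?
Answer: 1413668941/3210 ≈ 4.4040e+5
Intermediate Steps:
T = 34319/1070 (T = -327*(-⅒) + 67*(-1/107) = 327/10 - 67/107 = 34319/1070 ≈ 32.074)
Z(b) = -27899/3210 (Z(b) = 2 - ⅓*34319/1070 = 2 - 34319/3210 = -27899/3210)
440404 + Z(K(P(3, -5))) = 440404 - 27899/3210 = 1413668941/3210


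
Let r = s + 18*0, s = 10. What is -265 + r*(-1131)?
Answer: -11575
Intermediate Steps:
r = 10 (r = 10 + 18*0 = 10 + 0 = 10)
-265 + r*(-1131) = -265 + 10*(-1131) = -265 - 11310 = -11575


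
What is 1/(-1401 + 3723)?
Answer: 1/2322 ≈ 0.00043066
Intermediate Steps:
1/(-1401 + 3723) = 1/2322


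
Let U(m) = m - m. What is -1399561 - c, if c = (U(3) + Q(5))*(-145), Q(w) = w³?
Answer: -1381436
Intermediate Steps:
U(m) = 0
c = -18125 (c = (0 + 5³)*(-145) = (0 + 125)*(-145) = 125*(-145) = -18125)
-1399561 - c = -1399561 - 1*(-18125) = -1399561 + 18125 = -1381436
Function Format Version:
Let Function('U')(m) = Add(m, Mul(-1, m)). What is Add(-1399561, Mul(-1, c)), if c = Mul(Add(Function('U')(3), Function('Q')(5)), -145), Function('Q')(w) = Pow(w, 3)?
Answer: -1381436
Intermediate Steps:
Function('U')(m) = 0
c = -18125 (c = Mul(Add(0, Pow(5, 3)), -145) = Mul(Add(0, 125), -145) = Mul(125, -145) = -18125)
Add(-1399561, Mul(-1, c)) = Add(-1399561, Mul(-1, -18125)) = Add(-1399561, 18125) = -1381436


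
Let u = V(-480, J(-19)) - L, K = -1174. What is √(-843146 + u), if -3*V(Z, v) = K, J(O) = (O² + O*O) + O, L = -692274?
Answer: I*√1354326/3 ≈ 387.92*I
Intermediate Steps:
J(O) = O + 2*O² (J(O) = (O² + O²) + O = 2*O² + O = O + 2*O²)
V(Z, v) = 1174/3 (V(Z, v) = -⅓*(-1174) = 1174/3)
u = 2077996/3 (u = 1174/3 - 1*(-692274) = 1174/3 + 692274 = 2077996/3 ≈ 6.9267e+5)
√(-843146 + u) = √(-843146 + 2077996/3) = √(-451442/3) = I*√1354326/3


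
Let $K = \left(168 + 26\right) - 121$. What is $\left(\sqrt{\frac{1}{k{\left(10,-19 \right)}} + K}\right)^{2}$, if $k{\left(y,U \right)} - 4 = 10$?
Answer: $\frac{1023}{14} \approx 73.071$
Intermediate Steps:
$k{\left(y,U \right)} = 14$ ($k{\left(y,U \right)} = 4 + 10 = 14$)
$K = 73$ ($K = 194 - 121 = 73$)
$\left(\sqrt{\frac{1}{k{\left(10,-19 \right)}} + K}\right)^{2} = \left(\sqrt{\frac{1}{14} + 73}\right)^{2} = \left(\sqrt{\frac{1023}{14}}\right)^{2} = \left(\frac{\sqrt{14322}}{14}\right)^{2} = \frac{1023}{14}$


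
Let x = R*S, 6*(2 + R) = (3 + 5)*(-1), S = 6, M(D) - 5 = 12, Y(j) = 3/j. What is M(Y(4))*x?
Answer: -340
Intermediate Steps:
M(D) = 17 (M(D) = 5 + 12 = 17)
R = -10/3 (R = -2 + ((3 + 5)*(-1))/6 = -2 + (8*(-1))/6 = -2 + (⅙)*(-8) = -2 - 4/3 = -10/3 ≈ -3.3333)
x = -20 (x = -10/3*6 = -20)
M(Y(4))*x = 17*(-20) = -340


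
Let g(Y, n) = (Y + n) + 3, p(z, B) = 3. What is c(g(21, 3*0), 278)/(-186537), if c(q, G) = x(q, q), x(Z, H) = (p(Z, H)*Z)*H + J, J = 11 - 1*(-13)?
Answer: -584/62179 ≈ -0.0093922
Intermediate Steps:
J = 24 (J = 11 + 13 = 24)
g(Y, n) = 3 + Y + n
x(Z, H) = 24 + 3*H*Z (x(Z, H) = (3*Z)*H + 24 = 3*H*Z + 24 = 24 + 3*H*Z)
c(q, G) = 24 + 3*q**2 (c(q, G) = 24 + 3*q*q = 24 + 3*q**2)
c(g(21, 3*0), 278)/(-186537) = (24 + 3*(3 + 21 + 3*0)**2)/(-186537) = (24 + 3*(3 + 21 + 0)**2)*(-1/186537) = (24 + 3*24**2)*(-1/186537) = (24 + 3*576)*(-1/186537) = (24 + 1728)*(-1/186537) = 1752*(-1/186537) = -584/62179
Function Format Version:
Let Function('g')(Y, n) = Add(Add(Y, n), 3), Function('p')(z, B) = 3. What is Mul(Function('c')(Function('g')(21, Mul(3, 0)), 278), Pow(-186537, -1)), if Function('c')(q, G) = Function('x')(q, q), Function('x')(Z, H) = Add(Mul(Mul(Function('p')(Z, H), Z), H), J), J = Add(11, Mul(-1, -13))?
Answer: Rational(-584, 62179) ≈ -0.0093922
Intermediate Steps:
J = 24 (J = Add(11, 13) = 24)
Function('g')(Y, n) = Add(3, Y, n)
Function('x')(Z, H) = Add(24, Mul(3, H, Z)) (Function('x')(Z, H) = Add(Mul(Mul(3, Z), H), 24) = Add(Mul(3, H, Z), 24) = Add(24, Mul(3, H, Z)))
Function('c')(q, G) = Add(24, Mul(3, Pow(q, 2))) (Function('c')(q, G) = Add(24, Mul(3, q, q)) = Add(24, Mul(3, Pow(q, 2))))
Mul(Function('c')(Function('g')(21, Mul(3, 0)), 278), Pow(-186537, -1)) = Mul(Add(24, Mul(3, Pow(Add(3, 21, Mul(3, 0)), 2))), Pow(-186537, -1)) = Mul(Add(24, Mul(3, Pow(Add(3, 21, 0), 2))), Rational(-1, 186537)) = Mul(Add(24, Mul(3, Pow(24, 2))), Rational(-1, 186537)) = Mul(Add(24, Mul(3, 576)), Rational(-1, 186537)) = Mul(Add(24, 1728), Rational(-1, 186537)) = Mul(1752, Rational(-1, 186537)) = Rational(-584, 62179)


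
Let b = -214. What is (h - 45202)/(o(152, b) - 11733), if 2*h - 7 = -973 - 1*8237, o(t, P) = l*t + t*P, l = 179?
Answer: 99607/34106 ≈ 2.9205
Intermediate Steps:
o(t, P) = 179*t + P*t (o(t, P) = 179*t + t*P = 179*t + P*t)
h = -9203/2 (h = 7/2 + (-973 - 1*8237)/2 = 7/2 + (-973 - 8237)/2 = 7/2 + (½)*(-9210) = 7/2 - 4605 = -9203/2 ≈ -4601.5)
(h - 45202)/(o(152, b) - 11733) = (-9203/2 - 45202)/(152*(179 - 214) - 11733) = -99607/(2*(152*(-35) - 11733)) = -99607/(2*(-5320 - 11733)) = -99607/2/(-17053) = -99607/2*(-1/17053) = 99607/34106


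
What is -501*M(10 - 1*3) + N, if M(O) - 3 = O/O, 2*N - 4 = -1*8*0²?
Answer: -2002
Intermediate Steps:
N = 2 (N = 2 + (-1*8*0²)/2 = 2 + (-8*0)/2 = 2 + (½)*0 = 2 + 0 = 2)
M(O) = 4 (M(O) = 3 + O/O = 3 + 1 = 4)
-501*M(10 - 1*3) + N = -501*4 + 2 = -2004 + 2 = -2002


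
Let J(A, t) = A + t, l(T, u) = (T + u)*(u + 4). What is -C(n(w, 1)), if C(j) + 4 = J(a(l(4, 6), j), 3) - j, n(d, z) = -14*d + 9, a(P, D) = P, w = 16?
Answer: -314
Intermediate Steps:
l(T, u) = (4 + u)*(T + u) (l(T, u) = (T + u)*(4 + u) = (4 + u)*(T + u))
n(d, z) = 9 - 14*d
C(j) = 99 - j (C(j) = -4 + (((6**2 + 4*4 + 4*6 + 4*6) + 3) - j) = -4 + (((36 + 16 + 24 + 24) + 3) - j) = -4 + ((100 + 3) - j) = -4 + (103 - j) = 99 - j)
-C(n(w, 1)) = -(99 - (9 - 14*16)) = -(99 - (9 - 224)) = -(99 - 1*(-215)) = -(99 + 215) = -1*314 = -314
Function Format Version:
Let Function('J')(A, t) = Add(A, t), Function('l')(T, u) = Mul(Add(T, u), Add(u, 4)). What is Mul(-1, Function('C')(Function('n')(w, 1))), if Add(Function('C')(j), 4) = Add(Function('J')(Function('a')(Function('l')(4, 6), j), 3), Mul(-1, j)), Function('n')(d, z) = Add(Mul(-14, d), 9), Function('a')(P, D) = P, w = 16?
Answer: -314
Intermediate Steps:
Function('l')(T, u) = Mul(Add(4, u), Add(T, u)) (Function('l')(T, u) = Mul(Add(T, u), Add(4, u)) = Mul(Add(4, u), Add(T, u)))
Function('n')(d, z) = Add(9, Mul(-14, d))
Function('C')(j) = Add(99, Mul(-1, j)) (Function('C')(j) = Add(-4, Add(Add(Add(Pow(6, 2), Mul(4, 4), Mul(4, 6), Mul(4, 6)), 3), Mul(-1, j))) = Add(-4, Add(Add(Add(36, 16, 24, 24), 3), Mul(-1, j))) = Add(-4, Add(Add(100, 3), Mul(-1, j))) = Add(-4, Add(103, Mul(-1, j))) = Add(99, Mul(-1, j)))
Mul(-1, Function('C')(Function('n')(w, 1))) = Mul(-1, Add(99, Mul(-1, Add(9, Mul(-14, 16))))) = Mul(-1, Add(99, Mul(-1, Add(9, -224)))) = Mul(-1, Add(99, Mul(-1, -215))) = Mul(-1, Add(99, 215)) = Mul(-1, 314) = -314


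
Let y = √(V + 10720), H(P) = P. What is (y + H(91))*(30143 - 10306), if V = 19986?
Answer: 1805167 + 19837*√30706 ≈ 5.2812e+6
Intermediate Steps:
y = √30706 (y = √(19986 + 10720) = √30706 ≈ 175.23)
(y + H(91))*(30143 - 10306) = (√30706 + 91)*(30143 - 10306) = (91 + √30706)*19837 = 1805167 + 19837*√30706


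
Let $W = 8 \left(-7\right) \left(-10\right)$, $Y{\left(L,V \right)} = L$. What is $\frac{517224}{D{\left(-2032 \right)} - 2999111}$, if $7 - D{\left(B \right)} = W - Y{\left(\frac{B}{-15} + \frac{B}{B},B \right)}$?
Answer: $- \frac{7758360}{44992913} \approx -0.17244$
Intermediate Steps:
$W = 560$ ($W = \left(-56\right) \left(-10\right) = 560$)
$D{\left(B \right)} = -552 - \frac{B}{15}$ ($D{\left(B \right)} = 7 - \left(560 - \left(\frac{B}{-15} + \frac{B}{B}\right)\right) = 7 - \left(560 - \left(B \left(- \frac{1}{15}\right) + 1\right)\right) = 7 - \left(560 - \left(- \frac{B}{15} + 1\right)\right) = 7 - \left(560 - \left(1 - \frac{B}{15}\right)\right) = 7 - \left(560 + \left(-1 + \frac{B}{15}\right)\right) = 7 - \left(559 + \frac{B}{15}\right) = -552 - \frac{B}{15}$)
$\frac{517224}{D{\left(-2032 \right)} - 2999111} = \frac{517224}{\left(-552 - - \frac{2032}{15}\right) - 2999111} = \frac{517224}{\left(-552 + \frac{2032}{15}\right) - 2999111} = \frac{517224}{- \frac{6248}{15} - 2999111} = \frac{517224}{- \frac{44992913}{15}} = 517224 \left(- \frac{15}{44992913}\right) = - \frac{7758360}{44992913}$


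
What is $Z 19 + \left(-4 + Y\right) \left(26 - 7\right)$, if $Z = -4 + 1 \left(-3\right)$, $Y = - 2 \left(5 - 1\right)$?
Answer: $-361$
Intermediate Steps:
$Y = -8$ ($Y = \left(-2\right) 4 = -8$)
$Z = -7$ ($Z = -4 - 3 = -7$)
$Z 19 + \left(-4 + Y\right) \left(26 - 7\right) = \left(-7\right) 19 + \left(-4 - 8\right) \left(26 - 7\right) = -133 - 228 = -361$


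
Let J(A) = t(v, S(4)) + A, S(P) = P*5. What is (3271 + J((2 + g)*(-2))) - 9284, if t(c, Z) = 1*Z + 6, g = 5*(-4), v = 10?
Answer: -5951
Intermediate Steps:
g = -20
S(P) = 5*P
t(c, Z) = 6 + Z (t(c, Z) = Z + 6 = 6 + Z)
J(A) = 26 + A (J(A) = (6 + 5*4) + A = (6 + 20) + A = 26 + A)
(3271 + J((2 + g)*(-2))) - 9284 = (3271 + (26 + (2 - 20)*(-2))) - 9284 = (3271 + (26 - 18*(-2))) - 9284 = (3271 + (26 + 36)) - 9284 = (3271 + 62) - 9284 = 3333 - 9284 = -5951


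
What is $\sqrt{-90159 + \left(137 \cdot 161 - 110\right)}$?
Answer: $2 i \sqrt{17053} \approx 261.17 i$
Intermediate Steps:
$\sqrt{-90159 + \left(137 \cdot 161 - 110\right)} = \sqrt{-90159 + \left(22057 - 110\right)} = \sqrt{-90159 + 21947} = \sqrt{-68212} = 2 i \sqrt{17053}$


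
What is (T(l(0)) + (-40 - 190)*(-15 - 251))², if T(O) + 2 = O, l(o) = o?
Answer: 3742747684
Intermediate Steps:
T(O) = -2 + O
(T(l(0)) + (-40 - 190)*(-15 - 251))² = ((-2 + 0) + (-40 - 190)*(-15 - 251))² = (-2 - 230*(-266))² = (-2 + 61180)² = 61178² = 3742747684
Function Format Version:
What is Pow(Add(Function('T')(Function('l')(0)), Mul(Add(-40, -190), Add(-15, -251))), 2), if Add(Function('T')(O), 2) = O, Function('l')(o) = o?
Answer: 3742747684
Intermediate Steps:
Function('T')(O) = Add(-2, O)
Pow(Add(Function('T')(Function('l')(0)), Mul(Add(-40, -190), Add(-15, -251))), 2) = Pow(Add(Add(-2, 0), Mul(Add(-40, -190), Add(-15, -251))), 2) = Pow(Add(-2, Mul(-230, -266)), 2) = Pow(Add(-2, 61180), 2) = Pow(61178, 2) = 3742747684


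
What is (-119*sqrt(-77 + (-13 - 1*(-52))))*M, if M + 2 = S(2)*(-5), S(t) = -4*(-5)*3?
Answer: 35938*I*sqrt(38) ≈ 2.2154e+5*I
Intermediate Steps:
S(t) = 60 (S(t) = 20*3 = 60)
M = -302 (M = -2 + 60*(-5) = -2 - 300 = -302)
(-119*sqrt(-77 + (-13 - 1*(-52))))*M = -119*sqrt(-77 + (-13 - 1*(-52)))*(-302) = -119*sqrt(-77 + (-13 + 52))*(-302) = -119*sqrt(-77 + 39)*(-302) = -119*I*sqrt(38)*(-302) = 35938*I*sqrt(38)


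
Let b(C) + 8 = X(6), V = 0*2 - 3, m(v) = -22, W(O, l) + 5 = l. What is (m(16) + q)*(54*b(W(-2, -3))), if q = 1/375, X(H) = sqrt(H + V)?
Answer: 1187856/125 - 148482*sqrt(3)/125 ≈ 7445.4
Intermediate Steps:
W(O, l) = -5 + l
V = -3 (V = 0 - 3 = -3)
X(H) = sqrt(-3 + H) (X(H) = sqrt(H - 3) = sqrt(-3 + H))
b(C) = -8 + sqrt(3) (b(C) = -8 + sqrt(-3 + 6) = -8 + sqrt(3))
q = 1/375 ≈ 0.0026667
(m(16) + q)*(54*b(W(-2, -3))) = (-22 + 1/375)*(54*(-8 + sqrt(3))) = -8249*(-432 + 54*sqrt(3))/375 = 1187856/125 - 148482*sqrt(3)/125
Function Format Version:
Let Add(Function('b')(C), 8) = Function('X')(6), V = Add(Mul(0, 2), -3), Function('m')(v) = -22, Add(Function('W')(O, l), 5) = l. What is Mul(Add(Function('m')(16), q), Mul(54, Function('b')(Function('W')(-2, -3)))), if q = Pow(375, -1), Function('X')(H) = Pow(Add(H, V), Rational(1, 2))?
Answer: Add(Rational(1187856, 125), Mul(Rational(-148482, 125), Pow(3, Rational(1, 2)))) ≈ 7445.4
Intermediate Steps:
Function('W')(O, l) = Add(-5, l)
V = -3 (V = Add(0, -3) = -3)
Function('X')(H) = Pow(Add(-3, H), Rational(1, 2)) (Function('X')(H) = Pow(Add(H, -3), Rational(1, 2)) = Pow(Add(-3, H), Rational(1, 2)))
Function('b')(C) = Add(-8, Pow(3, Rational(1, 2))) (Function('b')(C) = Add(-8, Pow(Add(-3, 6), Rational(1, 2))) = Add(-8, Pow(3, Rational(1, 2))))
q = Rational(1, 375) ≈ 0.0026667
Mul(Add(Function('m')(16), q), Mul(54, Function('b')(Function('W')(-2, -3)))) = Mul(Add(-22, Rational(1, 375)), Mul(54, Add(-8, Pow(3, Rational(1, 2))))) = Mul(Rational(-8249, 375), Add(-432, Mul(54, Pow(3, Rational(1, 2))))) = Add(Rational(1187856, 125), Mul(Rational(-148482, 125), Pow(3, Rational(1, 2))))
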